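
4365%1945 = 475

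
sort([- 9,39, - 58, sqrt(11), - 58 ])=[-58, - 58,-9,sqrt(11 ),39] 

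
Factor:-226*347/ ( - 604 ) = 39211/302  =  2^( - 1)  *113^1*151^ ( - 1)*347^1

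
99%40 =19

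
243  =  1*243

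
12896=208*62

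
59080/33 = 59080/33 = 1790.30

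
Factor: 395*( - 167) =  - 65965 =- 5^1 *79^1*167^1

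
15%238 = 15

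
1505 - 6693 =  - 5188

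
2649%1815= 834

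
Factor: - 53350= - 2^1*5^2 * 11^1*97^1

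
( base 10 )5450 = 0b1010101001010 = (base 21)c7b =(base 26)81g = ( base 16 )154A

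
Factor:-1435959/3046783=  - 3^2*7^1*19^ (-1)*23^1*991^1 * 160357^( - 1)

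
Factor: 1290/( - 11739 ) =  - 2^1 *5^1*7^ ( - 1)  *13^( - 1) = - 10/91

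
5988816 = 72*83178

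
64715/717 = 90 + 185/717 = 90.26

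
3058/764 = 1529/382 = 4.00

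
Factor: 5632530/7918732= 2^( - 1)*3^1 * 5^1*187751^1*1979683^(-1 )=2816265/3959366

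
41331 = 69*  599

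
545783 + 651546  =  1197329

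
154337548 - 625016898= - 470679350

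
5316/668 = 7 + 160/167 = 7.96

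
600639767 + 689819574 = 1290459341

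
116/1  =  116 = 116.00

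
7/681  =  7/681 = 0.01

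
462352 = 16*28897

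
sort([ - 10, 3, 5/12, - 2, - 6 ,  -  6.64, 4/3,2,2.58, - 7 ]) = [- 10,-7,-6.64,-6, - 2,5/12, 4/3, 2, 2.58, 3 ]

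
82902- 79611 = 3291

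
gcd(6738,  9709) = 1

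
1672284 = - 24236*( - 69)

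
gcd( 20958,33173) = 7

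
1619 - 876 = 743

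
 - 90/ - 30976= 45/15488 = 0.00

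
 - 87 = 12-99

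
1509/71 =21  +  18/71 = 21.25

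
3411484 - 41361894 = - 37950410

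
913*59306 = 54146378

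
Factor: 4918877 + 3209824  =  8128701 = 3^3*7^1*41^1*1049^1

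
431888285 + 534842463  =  966730748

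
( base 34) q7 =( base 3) 1020000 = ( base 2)1101111011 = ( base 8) 1573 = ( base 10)891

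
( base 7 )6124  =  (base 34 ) 1sh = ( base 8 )4115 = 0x84D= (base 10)2125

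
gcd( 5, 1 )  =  1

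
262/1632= 131/816 = 0.16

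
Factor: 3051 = 3^3 * 113^1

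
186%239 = 186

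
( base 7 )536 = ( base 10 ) 272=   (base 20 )dc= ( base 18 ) f2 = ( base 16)110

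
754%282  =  190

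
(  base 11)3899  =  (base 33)4lk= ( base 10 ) 5069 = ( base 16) 13CD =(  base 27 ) 6PK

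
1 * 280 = 280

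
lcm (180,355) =12780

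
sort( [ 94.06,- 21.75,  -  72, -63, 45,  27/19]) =[  -  72, - 63,-21.75 , 27/19, 45, 94.06]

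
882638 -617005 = 265633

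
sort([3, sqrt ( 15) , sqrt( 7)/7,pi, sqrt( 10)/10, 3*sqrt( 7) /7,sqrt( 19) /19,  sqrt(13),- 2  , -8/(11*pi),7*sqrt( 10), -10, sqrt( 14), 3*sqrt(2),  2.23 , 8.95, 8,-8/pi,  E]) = [ - 10,  -  8/pi,  -  2,-8/( 11 * pi ),sqrt( 19)/19,sqrt(10 ) /10,sqrt ( 7)/7,3*sqrt(7 )/7,2.23, E,  3, pi, sqrt ( 13),sqrt ( 14),sqrt ( 15), 3*sqrt( 2),8,  8.95, 7 * sqrt ( 10)]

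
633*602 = 381066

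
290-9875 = - 9585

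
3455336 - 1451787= 2003549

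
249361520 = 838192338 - 588830818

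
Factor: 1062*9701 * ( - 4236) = - 2^3*3^3*59^1*89^1*109^1*353^1 =- 43641229032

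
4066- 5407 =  - 1341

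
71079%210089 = 71079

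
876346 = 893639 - 17293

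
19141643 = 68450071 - 49308428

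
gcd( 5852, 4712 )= 76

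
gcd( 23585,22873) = 89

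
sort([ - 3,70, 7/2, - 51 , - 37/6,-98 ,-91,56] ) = [-98, - 91 , - 51,-37/6, -3, 7/2,56,70] 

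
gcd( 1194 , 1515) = 3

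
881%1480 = 881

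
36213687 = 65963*549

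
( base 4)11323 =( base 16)17B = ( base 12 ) 277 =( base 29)d2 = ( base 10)379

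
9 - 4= 5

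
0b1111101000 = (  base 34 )te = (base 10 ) 1000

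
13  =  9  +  4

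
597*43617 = 26039349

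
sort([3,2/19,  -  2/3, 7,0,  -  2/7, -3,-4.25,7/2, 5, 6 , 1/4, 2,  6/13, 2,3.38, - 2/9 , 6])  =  [ - 4.25,-3 ,  -  2/3, -2/7, -2/9,0, 2/19,1/4,6/13, 2,2, 3, 3.38,7/2,5,6, 6,7]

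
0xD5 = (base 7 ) 423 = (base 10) 213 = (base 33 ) 6f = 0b11010101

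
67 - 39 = 28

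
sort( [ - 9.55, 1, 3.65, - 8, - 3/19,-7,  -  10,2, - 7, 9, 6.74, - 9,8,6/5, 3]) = [  -  10, - 9.55,-9,  -  8,- 7,-7, - 3/19, 1,  6/5, 2, 3, 3.65,6.74, 8,9 ] 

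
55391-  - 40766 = 96157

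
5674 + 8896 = 14570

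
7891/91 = 607/7=86.71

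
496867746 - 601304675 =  - 104436929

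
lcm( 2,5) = 10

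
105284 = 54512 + 50772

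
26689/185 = 144 + 49/185  =  144.26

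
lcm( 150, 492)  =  12300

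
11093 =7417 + 3676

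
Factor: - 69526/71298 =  - 3^( - 2) * 17^( - 1)*233^( - 1) * 34763^1 = - 34763/35649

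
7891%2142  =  1465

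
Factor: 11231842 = 2^1*857^1 * 6553^1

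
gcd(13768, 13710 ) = 2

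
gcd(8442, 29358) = 126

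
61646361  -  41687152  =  19959209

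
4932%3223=1709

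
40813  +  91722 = 132535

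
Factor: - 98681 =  - 11^1*8971^1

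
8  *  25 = 200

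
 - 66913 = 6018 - 72931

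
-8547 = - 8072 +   -  475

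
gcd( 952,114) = 2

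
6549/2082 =3 + 101/694 = 3.15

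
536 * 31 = 16616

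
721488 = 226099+495389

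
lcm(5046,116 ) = 10092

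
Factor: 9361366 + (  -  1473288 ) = 7888078 = 2^1*11^1*19^1*113^1*167^1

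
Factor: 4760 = 2^3*5^1*7^1*17^1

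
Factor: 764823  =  3^1*254941^1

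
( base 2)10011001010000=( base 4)2121100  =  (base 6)113224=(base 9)14407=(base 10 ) 9808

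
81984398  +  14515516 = 96499914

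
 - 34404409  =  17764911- 52169320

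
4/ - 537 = - 4/537  =  -0.01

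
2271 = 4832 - 2561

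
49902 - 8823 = 41079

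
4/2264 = 1/566 = 0.00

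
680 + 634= 1314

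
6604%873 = 493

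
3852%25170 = 3852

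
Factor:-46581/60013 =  - 3^1*15527^1*60013^ ( - 1 ) 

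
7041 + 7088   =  14129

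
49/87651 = 49/87651 = 0.00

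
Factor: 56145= 3^1*5^1* 19^1 * 197^1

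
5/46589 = 5/46589 = 0.00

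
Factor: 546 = 2^1*3^1*7^1*13^1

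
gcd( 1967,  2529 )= 281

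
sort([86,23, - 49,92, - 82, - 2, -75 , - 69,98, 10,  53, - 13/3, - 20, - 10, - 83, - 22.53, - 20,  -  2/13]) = [-83, - 82,-75,-69,- 49, - 22.53, - 20 , - 20, - 10,-13/3, - 2, - 2/13, 10,23, 53,  86, 92, 98] 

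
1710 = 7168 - 5458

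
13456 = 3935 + 9521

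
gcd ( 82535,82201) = 1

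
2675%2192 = 483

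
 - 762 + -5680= -6442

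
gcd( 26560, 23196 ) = 4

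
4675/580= 8 + 7/116  =  8.06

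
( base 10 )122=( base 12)A2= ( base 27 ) 4e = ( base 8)172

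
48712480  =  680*71636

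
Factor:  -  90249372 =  -2^2*3^2 * 2506927^1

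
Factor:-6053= -6053^1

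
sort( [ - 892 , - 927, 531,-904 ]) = [-927,  -  904, - 892, 531] 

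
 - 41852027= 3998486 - 45850513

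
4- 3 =1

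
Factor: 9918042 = 2^1*3^1*1653007^1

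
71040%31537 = 7966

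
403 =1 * 403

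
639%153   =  27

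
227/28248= 227/28248 = 0.01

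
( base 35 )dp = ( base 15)220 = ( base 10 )480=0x1e0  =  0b111100000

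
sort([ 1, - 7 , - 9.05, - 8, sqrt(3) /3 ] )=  [ - 9.05, - 8, - 7,sqrt (3 ) /3,  1]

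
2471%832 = 807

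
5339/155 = 5339/155 = 34.45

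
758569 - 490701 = 267868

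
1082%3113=1082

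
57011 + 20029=77040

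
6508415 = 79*82385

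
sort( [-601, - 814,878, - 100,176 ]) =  [ - 814, - 601 ,-100, 176,878]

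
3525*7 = 24675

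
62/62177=62/62177  =  0.00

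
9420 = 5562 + 3858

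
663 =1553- 890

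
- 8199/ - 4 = 2049 + 3/4 = 2049.75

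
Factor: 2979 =3^2 * 331^1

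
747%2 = 1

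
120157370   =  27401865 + 92755505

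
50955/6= 16985/2 = 8492.50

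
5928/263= 5928/263  =  22.54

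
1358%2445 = 1358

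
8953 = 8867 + 86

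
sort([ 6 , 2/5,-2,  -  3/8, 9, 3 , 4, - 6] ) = [ - 6,- 2, - 3/8, 2/5, 3, 4, 6, 9] 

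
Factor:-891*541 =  - 3^4 *11^1 * 541^1  =  - 482031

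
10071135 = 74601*135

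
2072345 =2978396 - 906051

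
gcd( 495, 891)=99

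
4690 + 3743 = 8433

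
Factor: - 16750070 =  - 2^1*5^1*1675007^1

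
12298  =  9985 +2313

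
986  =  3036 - 2050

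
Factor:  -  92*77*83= - 2^2*7^1*11^1*23^1*83^1  =  - 587972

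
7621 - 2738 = 4883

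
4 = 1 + 3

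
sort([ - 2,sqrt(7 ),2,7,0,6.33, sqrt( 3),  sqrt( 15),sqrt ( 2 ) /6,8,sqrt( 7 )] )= [ - 2,0,  sqrt( 2)/6,sqrt( 3),2,sqrt(7 ),sqrt( 7),sqrt(15 ),6.33, 7,8]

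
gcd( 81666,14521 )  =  13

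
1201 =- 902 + 2103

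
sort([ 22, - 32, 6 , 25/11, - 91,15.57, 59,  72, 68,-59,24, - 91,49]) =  [- 91, - 91,-59, - 32,25/11, 6, 15.57, 22, 24,49,  59, 68,72]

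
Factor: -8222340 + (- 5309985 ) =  - 3^1*5^2*67^1* 2693^1 = -13532325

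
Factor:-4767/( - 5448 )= 7/8  =  2^(-3)*7^1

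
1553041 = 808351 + 744690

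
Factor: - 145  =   - 5^1*29^1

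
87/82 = 1 +5/82 =1.06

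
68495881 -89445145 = -20949264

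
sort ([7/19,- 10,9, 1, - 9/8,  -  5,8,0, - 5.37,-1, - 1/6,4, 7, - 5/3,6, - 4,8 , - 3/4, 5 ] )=[ - 10, - 5.37, - 5 , - 4, - 5/3, -9/8, - 1, - 3/4, - 1/6 , 0,7/19,1 , 4, 5,6,7,8, 8,9] 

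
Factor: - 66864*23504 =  - 1571571456=   - 2^8*3^1 * 7^1*13^1*113^1 * 199^1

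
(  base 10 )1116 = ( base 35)vv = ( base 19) 31E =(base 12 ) 790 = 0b10001011100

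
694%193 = 115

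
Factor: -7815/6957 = -3^( - 1)*5^1*521^1* 773^( - 1 )= - 2605/2319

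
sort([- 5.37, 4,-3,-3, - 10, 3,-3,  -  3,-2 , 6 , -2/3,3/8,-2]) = [ - 10, - 5.37,-3, - 3, - 3,-3 , - 2, - 2 , - 2/3, 3/8, 3, 4,  6]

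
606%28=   18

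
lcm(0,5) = 0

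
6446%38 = 24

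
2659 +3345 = 6004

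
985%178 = 95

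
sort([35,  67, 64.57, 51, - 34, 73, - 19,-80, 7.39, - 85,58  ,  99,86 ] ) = [ - 85, - 80, - 34, - 19, 7.39 , 35,51, 58, 64.57, 67, 73, 86, 99]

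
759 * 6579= 4993461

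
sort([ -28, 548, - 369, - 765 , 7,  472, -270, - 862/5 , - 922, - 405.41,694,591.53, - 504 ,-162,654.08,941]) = [  -  922,- 765,-504,-405.41, - 369, - 270, - 862/5, - 162,  -  28, 7, 472, 548, 591.53,654.08,694, 941]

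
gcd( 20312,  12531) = 1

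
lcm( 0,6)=0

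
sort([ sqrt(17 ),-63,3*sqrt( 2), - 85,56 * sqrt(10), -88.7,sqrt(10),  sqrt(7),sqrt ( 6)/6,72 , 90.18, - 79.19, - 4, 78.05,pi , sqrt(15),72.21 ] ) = [-88.7, - 85,- 79.19,  -  63, - 4, sqrt( 6) /6,sqrt ( 7),  pi, sqrt(10), sqrt( 15),sqrt( 17 ),3*sqrt( 2),72,72.21, 78.05, 90.18,  56*sqrt(10) ] 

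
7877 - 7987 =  - 110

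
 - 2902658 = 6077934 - 8980592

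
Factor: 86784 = 2^8 * 3^1 * 113^1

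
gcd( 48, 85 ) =1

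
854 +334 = 1188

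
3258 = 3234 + 24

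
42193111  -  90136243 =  - 47943132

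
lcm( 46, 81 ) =3726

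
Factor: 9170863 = 13^1* 19^1*107^1*347^1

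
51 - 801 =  - 750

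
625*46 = 28750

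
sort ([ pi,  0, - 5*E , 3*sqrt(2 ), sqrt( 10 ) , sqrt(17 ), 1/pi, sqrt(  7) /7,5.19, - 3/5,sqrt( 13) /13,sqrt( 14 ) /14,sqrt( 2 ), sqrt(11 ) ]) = [ - 5*E,-3/5, 0, sqrt(14)/14,sqrt(13 )/13, 1/pi,sqrt( 7 )/7, sqrt(2),pi,sqrt(10),sqrt(11 ) , sqrt (17 ),3*sqrt(2),5.19]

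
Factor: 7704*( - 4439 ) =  - 2^3*3^2*23^1*107^1  *  193^1 = - 34198056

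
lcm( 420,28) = 420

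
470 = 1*470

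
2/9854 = 1/4927=0.00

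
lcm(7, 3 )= 21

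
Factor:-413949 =  -  3^1*137983^1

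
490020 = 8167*60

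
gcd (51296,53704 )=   56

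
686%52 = 10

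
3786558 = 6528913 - 2742355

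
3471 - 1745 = 1726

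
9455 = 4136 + 5319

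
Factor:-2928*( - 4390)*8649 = 111173554080 = 2^5*3^3  *5^1*31^2*61^1*439^1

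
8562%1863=1110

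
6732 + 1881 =8613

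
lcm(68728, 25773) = 206184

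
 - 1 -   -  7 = 6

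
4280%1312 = 344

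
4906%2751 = 2155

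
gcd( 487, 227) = 1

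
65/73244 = 65/73244 = 0.00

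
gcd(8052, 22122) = 6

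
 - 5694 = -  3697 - 1997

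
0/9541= 0  =  0.00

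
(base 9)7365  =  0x151d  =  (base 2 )1010100011101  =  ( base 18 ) GC5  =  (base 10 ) 5405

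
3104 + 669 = 3773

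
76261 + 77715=153976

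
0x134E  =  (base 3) 20210001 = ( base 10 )4942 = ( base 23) 97K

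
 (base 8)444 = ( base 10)292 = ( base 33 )8S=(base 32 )94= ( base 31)9d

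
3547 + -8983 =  - 5436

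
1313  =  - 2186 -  - 3499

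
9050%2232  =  122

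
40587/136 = 40587/136=298.43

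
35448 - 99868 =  - 64420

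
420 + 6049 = 6469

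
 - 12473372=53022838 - 65496210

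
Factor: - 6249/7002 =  - 2083/2334 = - 2^ ( - 1)*3^ ( - 1 )*389^ ( - 1) * 2083^1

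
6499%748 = 515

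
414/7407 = 46/823 = 0.06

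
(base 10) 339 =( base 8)523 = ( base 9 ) 416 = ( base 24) E3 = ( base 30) b9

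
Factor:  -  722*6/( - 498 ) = 2^1*19^2*83^( - 1 ) = 722/83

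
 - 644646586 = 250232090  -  894878676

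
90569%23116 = 21221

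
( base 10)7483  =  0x1d3b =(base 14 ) 2A27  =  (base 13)3538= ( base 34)6g3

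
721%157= 93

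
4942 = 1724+3218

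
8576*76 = 651776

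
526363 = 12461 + 513902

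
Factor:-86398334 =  - 2^1*11^1*3927197^1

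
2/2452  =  1/1226 = 0.00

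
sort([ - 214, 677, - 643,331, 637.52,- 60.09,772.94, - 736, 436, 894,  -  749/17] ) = [ - 736, - 643, - 214 , - 60.09, - 749/17, 331, 436, 637.52, 677,772.94,894 ] 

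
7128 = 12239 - 5111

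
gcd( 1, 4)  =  1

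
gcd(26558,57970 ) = 2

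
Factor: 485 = 5^1*97^1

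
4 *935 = 3740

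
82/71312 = 41/35656 = 0.00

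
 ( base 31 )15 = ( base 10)36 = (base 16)24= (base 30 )16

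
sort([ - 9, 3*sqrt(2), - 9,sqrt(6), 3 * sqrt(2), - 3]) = [ - 9, - 9, - 3,  sqrt( 6), 3*sqrt( 2),3*sqrt( 2)] 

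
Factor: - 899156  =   - 2^2*19^1*11831^1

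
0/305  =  0 = 0.00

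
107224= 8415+98809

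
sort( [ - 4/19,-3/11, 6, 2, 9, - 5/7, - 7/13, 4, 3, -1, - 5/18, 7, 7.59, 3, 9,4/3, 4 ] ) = [ -1, - 5/7, - 7/13, - 5/18, - 3/11,  -  4/19 , 4/3,2, 3, 3, 4, 4, 6 , 7, 7.59,9,9]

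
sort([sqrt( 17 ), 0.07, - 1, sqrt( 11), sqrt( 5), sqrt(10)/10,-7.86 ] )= [ - 7.86, - 1, 0.07,sqrt(10)/10, sqrt(5), sqrt( 11), sqrt(17 )]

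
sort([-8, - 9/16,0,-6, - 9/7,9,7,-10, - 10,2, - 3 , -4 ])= [ - 10, - 10, - 8,-6, - 4,-3, - 9/7,  -  9/16, 0,2,7,9]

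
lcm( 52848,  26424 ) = 52848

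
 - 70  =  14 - 84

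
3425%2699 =726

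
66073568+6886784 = 72960352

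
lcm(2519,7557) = 7557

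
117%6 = 3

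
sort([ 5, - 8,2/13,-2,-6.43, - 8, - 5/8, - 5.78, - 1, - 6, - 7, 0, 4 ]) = [ - 8, - 8,-7, - 6.43 , - 6, - 5.78, - 2, - 1, - 5/8,0, 2/13, 4, 5]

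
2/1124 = 1/562 = 0.00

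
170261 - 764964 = -594703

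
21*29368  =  616728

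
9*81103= 729927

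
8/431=8/431 = 0.02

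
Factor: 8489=13^1*653^1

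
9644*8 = 77152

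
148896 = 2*74448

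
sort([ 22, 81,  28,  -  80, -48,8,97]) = [-80, - 48,8,22,28, 81 , 97] 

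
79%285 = 79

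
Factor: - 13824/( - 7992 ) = 2^6*37^( - 1 ) = 64/37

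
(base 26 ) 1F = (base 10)41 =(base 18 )25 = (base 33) 18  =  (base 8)51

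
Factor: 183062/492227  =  2^1*11^1*53^1*157^1*492227^(-1)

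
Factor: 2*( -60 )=  -  120 =-2^3*3^1*5^1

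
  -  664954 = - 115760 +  - 549194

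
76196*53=4038388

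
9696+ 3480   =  13176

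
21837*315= 6878655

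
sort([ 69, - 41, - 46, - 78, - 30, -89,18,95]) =[-89,-78, - 46, - 41, - 30,18, 69,95]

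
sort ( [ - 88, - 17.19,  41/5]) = [ - 88, - 17.19, 41/5]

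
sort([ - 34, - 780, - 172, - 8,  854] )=[ - 780, - 172  ,  -  34, - 8, 854] 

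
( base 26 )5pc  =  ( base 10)4042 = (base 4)333022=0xfca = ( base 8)7712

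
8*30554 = 244432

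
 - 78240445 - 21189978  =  -99430423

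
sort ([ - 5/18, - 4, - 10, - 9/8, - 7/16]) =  [  -  10,-4 , - 9/8 , - 7/16,-5/18 ] 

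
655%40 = 15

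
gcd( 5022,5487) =93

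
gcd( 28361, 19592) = 79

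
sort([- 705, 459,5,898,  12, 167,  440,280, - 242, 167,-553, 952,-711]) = [  -  711, - 705, - 553,  -  242, 5,12, 167,  167,280, 440, 459, 898,952]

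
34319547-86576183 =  - 52256636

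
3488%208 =160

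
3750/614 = 6 + 33/307 = 6.11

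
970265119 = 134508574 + 835756545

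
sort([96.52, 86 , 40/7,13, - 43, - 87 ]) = [ - 87 , - 43, 40/7,13,86,96.52 ] 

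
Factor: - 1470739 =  - 373^1*3943^1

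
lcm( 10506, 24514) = 73542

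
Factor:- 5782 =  - 2^1 * 7^2*59^1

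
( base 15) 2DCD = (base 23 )IF1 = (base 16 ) 268c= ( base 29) BL8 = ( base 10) 9868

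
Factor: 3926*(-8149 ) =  - 31992974 = - 2^1 * 13^1*29^1 * 151^1*281^1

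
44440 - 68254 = - 23814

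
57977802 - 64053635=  - 6075833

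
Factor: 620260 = 2^2*5^1 * 31013^1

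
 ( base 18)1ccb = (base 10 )9947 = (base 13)46B2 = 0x26db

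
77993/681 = 77993/681  =  114.53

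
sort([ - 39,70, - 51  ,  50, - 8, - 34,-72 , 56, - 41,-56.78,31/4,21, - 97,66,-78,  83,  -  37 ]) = [-97,-78 , - 72, - 56.78,-51, - 41, - 39,-37, - 34,  -  8 , 31/4, 21 , 50, 56 , 66, 70, 83 ] 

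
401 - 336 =65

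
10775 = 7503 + 3272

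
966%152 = 54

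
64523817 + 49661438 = 114185255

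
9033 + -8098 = 935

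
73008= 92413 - 19405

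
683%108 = 35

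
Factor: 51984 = 2^4*3^2*19^2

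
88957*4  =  355828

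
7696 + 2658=10354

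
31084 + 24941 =56025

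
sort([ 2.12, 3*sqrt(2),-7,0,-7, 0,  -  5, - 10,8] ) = [ - 10, - 7, - 7, - 5, 0 , 0,2.12, 3*sqrt(2 ),8 ]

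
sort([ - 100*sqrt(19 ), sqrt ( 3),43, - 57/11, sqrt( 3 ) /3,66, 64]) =[ - 100*sqrt( 19) ,- 57/11,sqrt(3 )/3,sqrt ( 3 ), 43, 64, 66]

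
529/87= 6+7/87 = 6.08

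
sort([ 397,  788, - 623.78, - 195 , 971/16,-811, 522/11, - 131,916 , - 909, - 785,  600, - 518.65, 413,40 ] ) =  [ - 909 , - 811,-785 , - 623.78, - 518.65, - 195,-131,40, 522/11, 971/16, 397,  413 , 600, 788,916 ] 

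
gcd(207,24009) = 3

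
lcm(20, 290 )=580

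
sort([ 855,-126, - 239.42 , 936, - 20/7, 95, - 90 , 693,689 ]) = [ - 239.42,-126, - 90, - 20/7,95,689,693 , 855, 936 ]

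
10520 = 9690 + 830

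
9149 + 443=9592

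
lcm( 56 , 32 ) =224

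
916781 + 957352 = 1874133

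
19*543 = 10317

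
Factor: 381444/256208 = 399/268= 2^( - 2) * 3^1 * 7^1 * 19^1*67^ ( -1) 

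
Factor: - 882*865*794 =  - 2^2 * 3^2*5^1  *7^2*173^1*397^1 = - 605766420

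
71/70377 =71/70377 = 0.00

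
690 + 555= 1245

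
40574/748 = 20287/374=54.24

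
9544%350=94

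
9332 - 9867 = -535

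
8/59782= 4/29891 = 0.00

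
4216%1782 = 652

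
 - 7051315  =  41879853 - 48931168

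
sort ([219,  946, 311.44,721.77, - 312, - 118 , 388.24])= [ - 312, - 118 , 219 , 311.44,388.24,721.77,946]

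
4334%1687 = 960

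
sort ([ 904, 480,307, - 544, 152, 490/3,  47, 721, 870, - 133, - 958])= [ - 958, - 544,  -  133, 47, 152, 490/3,307, 480, 721,  870,904]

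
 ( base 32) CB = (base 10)395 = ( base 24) gb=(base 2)110001011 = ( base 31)CN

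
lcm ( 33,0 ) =0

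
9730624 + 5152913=14883537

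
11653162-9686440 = 1966722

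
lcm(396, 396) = 396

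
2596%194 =74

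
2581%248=101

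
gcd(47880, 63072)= 72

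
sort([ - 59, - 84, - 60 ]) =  [ - 84, - 60, - 59 ]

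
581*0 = 0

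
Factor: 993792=2^9*3^1*647^1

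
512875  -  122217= 390658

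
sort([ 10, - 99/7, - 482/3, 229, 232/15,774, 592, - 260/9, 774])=[ - 482/3,- 260/9, - 99/7, 10, 232/15, 229, 592,774,774] 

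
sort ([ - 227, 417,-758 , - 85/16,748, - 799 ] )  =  [ - 799, - 758, - 227, - 85/16, 417, 748 ] 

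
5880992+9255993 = 15136985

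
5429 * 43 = 233447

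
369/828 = 41/92 = 0.45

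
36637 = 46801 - 10164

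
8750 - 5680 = 3070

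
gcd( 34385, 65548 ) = 1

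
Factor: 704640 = 2^7*3^1*5^1 * 367^1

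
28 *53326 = 1493128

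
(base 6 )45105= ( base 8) 14241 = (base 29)7EC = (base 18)1185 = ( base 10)6305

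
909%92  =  81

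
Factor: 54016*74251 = 2^8*41^1*211^1*1811^1  =  4010742016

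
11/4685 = 11/4685 = 0.00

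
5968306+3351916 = 9320222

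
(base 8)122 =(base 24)3A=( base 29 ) 2o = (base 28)2q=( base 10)82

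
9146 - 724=8422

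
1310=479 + 831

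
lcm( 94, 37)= 3478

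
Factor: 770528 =2^5*11^2*199^1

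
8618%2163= 2129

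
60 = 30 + 30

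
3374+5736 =9110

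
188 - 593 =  - 405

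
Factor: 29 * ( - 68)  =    -  2^2 *17^1*29^1= - 1972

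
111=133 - 22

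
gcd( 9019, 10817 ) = 29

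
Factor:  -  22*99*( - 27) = 58806 = 2^1*3^5 * 11^2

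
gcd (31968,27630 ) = 18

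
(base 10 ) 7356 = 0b1110010111100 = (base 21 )GE6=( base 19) 1173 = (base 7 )30306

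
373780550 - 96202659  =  277577891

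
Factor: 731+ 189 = 920=2^3*5^1*23^1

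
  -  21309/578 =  - 37 + 77/578= - 36.87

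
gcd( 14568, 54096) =24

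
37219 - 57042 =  - 19823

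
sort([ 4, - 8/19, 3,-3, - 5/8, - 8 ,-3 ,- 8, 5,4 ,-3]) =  [ - 8, - 8, - 3, - 3, - 3, - 5/8, - 8/19, 3,4, 4, 5 ]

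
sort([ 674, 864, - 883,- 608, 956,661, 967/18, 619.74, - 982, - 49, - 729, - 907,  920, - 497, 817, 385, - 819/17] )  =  [ - 982, -907, - 883,- 729, - 608, - 497,-49, - 819/17, 967/18, 385, 619.74, 661, 674,817, 864, 920, 956] 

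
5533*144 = 796752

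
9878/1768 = 5 + 519/884 =5.59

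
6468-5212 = 1256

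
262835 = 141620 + 121215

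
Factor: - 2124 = -2^2*3^2*59^1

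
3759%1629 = 501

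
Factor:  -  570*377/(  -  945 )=2^1*3^( - 2)* 7^ (  -  1 )*13^1 *19^1 *29^1 = 14326/63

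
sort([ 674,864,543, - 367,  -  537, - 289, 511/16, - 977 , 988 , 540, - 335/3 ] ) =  [ - 977, - 537, - 367, - 289, -335/3,511/16,  540,543 , 674,864,988 ] 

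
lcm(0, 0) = 0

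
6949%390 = 319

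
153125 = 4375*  35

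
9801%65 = 51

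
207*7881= 1631367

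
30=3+27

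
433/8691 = 433/8691= 0.05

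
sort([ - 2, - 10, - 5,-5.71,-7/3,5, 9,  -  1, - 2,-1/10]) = [ - 10, - 5.71, -5 ,  -  7/3, - 2 ,  -  2,-1, - 1/10, 5, 9] 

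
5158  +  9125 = 14283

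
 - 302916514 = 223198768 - 526115282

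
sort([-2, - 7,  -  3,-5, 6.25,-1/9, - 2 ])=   [ - 7,-5 ,-3, - 2, - 2 , -1/9, 6.25] 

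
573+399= 972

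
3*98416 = 295248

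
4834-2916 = 1918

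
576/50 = 11 + 13/25 = 11.52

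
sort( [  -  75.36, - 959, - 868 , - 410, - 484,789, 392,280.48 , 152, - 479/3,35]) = [-959 ,- 868, - 484,-410, - 479/3,- 75.36,35,152,280.48, 392 , 789]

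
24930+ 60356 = 85286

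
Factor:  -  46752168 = - 2^3*3^1*113^1*17239^1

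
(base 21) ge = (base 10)350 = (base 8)536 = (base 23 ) f5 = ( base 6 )1342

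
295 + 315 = 610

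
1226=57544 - 56318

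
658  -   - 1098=1756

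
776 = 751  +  25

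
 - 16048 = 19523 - 35571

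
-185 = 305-490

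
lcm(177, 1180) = 3540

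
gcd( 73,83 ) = 1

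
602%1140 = 602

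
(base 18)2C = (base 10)48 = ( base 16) 30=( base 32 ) 1G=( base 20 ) 28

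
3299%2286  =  1013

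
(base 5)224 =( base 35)1T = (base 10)64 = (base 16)40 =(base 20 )34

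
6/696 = 1/116 = 0.01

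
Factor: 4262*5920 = 2^6*5^1*37^1*2131^1 = 25231040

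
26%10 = 6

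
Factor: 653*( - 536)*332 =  - 2^5*67^1*83^1*653^1 = - 116202656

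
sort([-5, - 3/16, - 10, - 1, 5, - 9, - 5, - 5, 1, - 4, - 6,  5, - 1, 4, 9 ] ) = [ - 10,  -  9, - 6, - 5, - 5 , - 5,-4, - 1, - 1,-3/16,1,4, 5,5, 9]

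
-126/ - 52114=63/26057  =  0.00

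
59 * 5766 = 340194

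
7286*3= 21858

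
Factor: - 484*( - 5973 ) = 2890932 = 2^2*3^1* 11^3*181^1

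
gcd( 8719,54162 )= 1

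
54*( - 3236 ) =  - 174744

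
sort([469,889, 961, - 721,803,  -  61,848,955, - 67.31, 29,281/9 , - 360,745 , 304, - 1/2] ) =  [ - 721, - 360, - 67.31, - 61, - 1/2, 29, 281/9, 304,469,745,803, 848, 889, 955,  961]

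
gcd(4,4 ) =4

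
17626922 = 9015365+8611557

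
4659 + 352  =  5011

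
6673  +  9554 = 16227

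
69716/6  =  11619+1/3 =11619.33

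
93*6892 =640956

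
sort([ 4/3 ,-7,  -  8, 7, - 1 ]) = [ - 8, - 7, - 1,4/3,7] 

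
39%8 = 7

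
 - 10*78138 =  - 781380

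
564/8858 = 282/4429=0.06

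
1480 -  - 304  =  1784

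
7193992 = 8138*884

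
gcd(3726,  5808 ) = 6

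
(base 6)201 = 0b1001001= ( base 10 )73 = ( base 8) 111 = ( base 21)3A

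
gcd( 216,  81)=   27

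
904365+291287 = 1195652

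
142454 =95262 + 47192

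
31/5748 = 31/5748  =  0.01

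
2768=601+2167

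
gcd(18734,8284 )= 38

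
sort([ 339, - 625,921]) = [ -625,339,  921]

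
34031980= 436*78055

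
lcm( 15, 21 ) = 105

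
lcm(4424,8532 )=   119448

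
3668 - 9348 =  - 5680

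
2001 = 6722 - 4721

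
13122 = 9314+3808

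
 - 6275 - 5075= - 11350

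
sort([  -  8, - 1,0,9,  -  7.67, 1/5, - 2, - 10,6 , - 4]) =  [-10,-8, - 7.67, - 4, - 2, - 1,  0,1/5,6,9]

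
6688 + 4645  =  11333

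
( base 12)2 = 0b10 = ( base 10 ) 2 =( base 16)2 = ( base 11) 2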